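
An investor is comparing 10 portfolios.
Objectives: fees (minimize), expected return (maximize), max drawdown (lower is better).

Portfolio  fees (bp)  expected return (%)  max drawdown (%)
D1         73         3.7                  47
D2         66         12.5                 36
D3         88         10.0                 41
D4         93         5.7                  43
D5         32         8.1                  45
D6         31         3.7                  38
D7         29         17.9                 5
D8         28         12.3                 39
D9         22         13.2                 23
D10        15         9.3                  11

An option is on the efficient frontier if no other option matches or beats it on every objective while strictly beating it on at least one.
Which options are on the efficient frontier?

D1: dominated by D2 (fees 66≤73, expected return 12.5≥3.7, max drawdown 36≤47).
D2: dominated by D7 (fees 29≤66, expected return 17.9≥12.5, max drawdown 5≤36).
D3: dominated by D2 (fees 66≤88, expected return 12.5≥10.0, max drawdown 36≤41).
D4: dominated by D2 (fees 66≤93, expected return 12.5≥5.7, max drawdown 36≤43).
D5: dominated by D7 (fees 29≤32, expected return 17.9≥8.1, max drawdown 5≤45).
D6: dominated by D7 (fees 29≤31, expected return 17.9≥3.7, max drawdown 5≤38).
D7: not dominated (best expected return).
D8: dominated by D9 (fees 22≤28, expected return 13.2≥12.3, max drawdown 23≤39).
D9: not dominated.
D10: not dominated (best fees).

D7, D9, D10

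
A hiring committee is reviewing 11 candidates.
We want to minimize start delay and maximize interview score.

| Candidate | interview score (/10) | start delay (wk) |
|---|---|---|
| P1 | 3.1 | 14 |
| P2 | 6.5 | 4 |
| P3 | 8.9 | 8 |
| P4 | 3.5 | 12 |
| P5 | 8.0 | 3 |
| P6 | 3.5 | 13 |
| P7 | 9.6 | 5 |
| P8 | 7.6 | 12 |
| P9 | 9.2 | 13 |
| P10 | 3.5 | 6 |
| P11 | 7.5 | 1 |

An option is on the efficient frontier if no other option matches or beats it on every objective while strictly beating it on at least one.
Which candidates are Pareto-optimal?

P1: dominated by P2 (interview score 6.5≥3.1, start delay 4≤14).
P2: dominated by P5 (interview score 8.0≥6.5, start delay 3≤4).
P3: dominated by P7 (interview score 9.6≥8.9, start delay 5≤8).
P4: dominated by P2 (interview score 6.5≥3.5, start delay 4≤12).
P5: not dominated.
P6: dominated by P2 (interview score 6.5≥3.5, start delay 4≤13).
P7: not dominated (best interview score).
P8: dominated by P3 (interview score 8.9≥7.6, start delay 8≤12).
P9: dominated by P7 (interview score 9.6≥9.2, start delay 5≤13).
P10: dominated by P2 (interview score 6.5≥3.5, start delay 4≤6).
P11: not dominated (best start delay).

P5, P7, P11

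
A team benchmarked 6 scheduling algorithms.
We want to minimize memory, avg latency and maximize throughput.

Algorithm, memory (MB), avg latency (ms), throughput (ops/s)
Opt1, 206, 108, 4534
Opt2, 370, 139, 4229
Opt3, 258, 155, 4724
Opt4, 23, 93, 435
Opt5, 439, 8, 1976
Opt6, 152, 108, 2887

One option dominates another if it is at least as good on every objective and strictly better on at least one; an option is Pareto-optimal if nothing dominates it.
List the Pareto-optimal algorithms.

Opt1, Opt3, Opt4, Opt5, Opt6

Opt1: not dominated.
Opt2: dominated by Opt1 (memory 206≤370, avg latency 108≤139, throughput 4534≥4229).
Opt3: not dominated (best throughput).
Opt4: not dominated (best memory).
Opt5: not dominated (best avg latency).
Opt6: not dominated.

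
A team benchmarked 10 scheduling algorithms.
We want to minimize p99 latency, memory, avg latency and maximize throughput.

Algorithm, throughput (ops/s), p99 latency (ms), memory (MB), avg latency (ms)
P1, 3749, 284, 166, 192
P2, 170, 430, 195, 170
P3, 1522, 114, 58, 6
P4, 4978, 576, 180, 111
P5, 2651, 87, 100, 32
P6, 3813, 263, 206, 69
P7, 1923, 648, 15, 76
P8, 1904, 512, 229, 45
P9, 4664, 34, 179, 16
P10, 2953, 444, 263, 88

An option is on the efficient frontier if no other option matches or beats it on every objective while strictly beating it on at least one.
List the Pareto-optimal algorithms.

P1: not dominated.
P2: dominated by P3 (throughput 1522≥170, p99 latency 114≤430, memory 58≤195, avg latency 6≤170).
P3: not dominated (best avg latency).
P4: not dominated (best throughput).
P5: not dominated.
P6: dominated by P9 (throughput 4664≥3813, p99 latency 34≤263, memory 179≤206, avg latency 16≤69).
P7: not dominated (best memory).
P8: dominated by P5 (throughput 2651≥1904, p99 latency 87≤512, memory 100≤229, avg latency 32≤45).
P9: not dominated (best p99 latency).
P10: dominated by P6 (throughput 3813≥2953, p99 latency 263≤444, memory 206≤263, avg latency 69≤88).

P1, P3, P4, P5, P7, P9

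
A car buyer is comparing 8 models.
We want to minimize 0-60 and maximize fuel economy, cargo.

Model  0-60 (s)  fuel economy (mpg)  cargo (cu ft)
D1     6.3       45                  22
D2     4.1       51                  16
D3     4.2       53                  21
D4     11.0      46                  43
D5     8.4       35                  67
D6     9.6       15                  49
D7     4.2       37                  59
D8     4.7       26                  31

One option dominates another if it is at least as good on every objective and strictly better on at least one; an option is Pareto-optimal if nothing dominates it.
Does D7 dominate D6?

D7 vs D6: 0-60 4.2≤9.6, fuel economy 37≥15, cargo 59≥49 — D7 is at least as good on every objective with at least one strict improvement.

Yes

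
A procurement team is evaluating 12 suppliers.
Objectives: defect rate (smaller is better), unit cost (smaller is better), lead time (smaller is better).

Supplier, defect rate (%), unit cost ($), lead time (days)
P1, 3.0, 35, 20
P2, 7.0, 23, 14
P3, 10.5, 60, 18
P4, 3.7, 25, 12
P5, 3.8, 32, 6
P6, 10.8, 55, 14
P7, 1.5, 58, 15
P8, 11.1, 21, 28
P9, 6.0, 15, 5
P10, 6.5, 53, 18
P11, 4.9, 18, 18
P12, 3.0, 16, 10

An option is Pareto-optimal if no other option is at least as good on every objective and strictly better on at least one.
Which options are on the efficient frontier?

P1: dominated by P12 (defect rate 3.0≤3.0, unit cost 16≤35, lead time 10≤20).
P2: dominated by P9 (defect rate 6.0≤7.0, unit cost 15≤23, lead time 5≤14).
P3: dominated by P2 (defect rate 7.0≤10.5, unit cost 23≤60, lead time 14≤18).
P4: dominated by P12 (defect rate 3.0≤3.7, unit cost 16≤25, lead time 10≤12).
P5: not dominated.
P6: dominated by P2 (defect rate 7.0≤10.8, unit cost 23≤55, lead time 14≤14).
P7: not dominated (best defect rate).
P8: dominated by P9 (defect rate 6.0≤11.1, unit cost 15≤21, lead time 5≤28).
P9: not dominated (best unit cost).
P10: dominated by P4 (defect rate 3.7≤6.5, unit cost 25≤53, lead time 12≤18).
P11: dominated by P12 (defect rate 3.0≤4.9, unit cost 16≤18, lead time 10≤18).
P12: not dominated.

P5, P7, P9, P12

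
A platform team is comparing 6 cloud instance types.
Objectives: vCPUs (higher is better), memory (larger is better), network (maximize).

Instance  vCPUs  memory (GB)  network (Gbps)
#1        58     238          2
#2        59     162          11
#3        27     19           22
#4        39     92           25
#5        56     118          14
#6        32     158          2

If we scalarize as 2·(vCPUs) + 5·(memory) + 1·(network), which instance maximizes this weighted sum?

#1: 2·58 + 5·238 + 1·2 = 1308
#2: 2·59 + 5·162 + 1·11 = 939
#3: 2·27 + 5·19 + 1·22 = 171
#4: 2·39 + 5·92 + 1·25 = 563
#5: 2·56 + 5·118 + 1·14 = 716
#6: 2·32 + 5·158 + 1·2 = 856
Highest: #1 at 1308.

#1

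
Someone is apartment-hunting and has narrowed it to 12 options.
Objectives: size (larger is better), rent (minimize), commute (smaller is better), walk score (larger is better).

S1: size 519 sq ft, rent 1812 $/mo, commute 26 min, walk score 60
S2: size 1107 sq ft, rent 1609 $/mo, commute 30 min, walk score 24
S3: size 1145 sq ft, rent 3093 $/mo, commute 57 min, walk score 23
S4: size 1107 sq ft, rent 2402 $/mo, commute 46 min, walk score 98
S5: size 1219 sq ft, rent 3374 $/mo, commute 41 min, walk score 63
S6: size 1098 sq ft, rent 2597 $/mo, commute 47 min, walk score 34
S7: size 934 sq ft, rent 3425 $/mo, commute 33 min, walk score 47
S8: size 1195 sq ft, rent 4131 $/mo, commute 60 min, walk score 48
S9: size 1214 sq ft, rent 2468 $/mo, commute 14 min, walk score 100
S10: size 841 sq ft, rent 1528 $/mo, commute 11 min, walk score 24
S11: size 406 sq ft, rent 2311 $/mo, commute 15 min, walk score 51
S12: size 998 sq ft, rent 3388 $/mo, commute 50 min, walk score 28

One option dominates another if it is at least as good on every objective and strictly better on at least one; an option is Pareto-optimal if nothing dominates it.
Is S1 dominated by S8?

S8 vs S1: S8 is worse on rent (4131 vs 1812), so it does not dominate S1.

No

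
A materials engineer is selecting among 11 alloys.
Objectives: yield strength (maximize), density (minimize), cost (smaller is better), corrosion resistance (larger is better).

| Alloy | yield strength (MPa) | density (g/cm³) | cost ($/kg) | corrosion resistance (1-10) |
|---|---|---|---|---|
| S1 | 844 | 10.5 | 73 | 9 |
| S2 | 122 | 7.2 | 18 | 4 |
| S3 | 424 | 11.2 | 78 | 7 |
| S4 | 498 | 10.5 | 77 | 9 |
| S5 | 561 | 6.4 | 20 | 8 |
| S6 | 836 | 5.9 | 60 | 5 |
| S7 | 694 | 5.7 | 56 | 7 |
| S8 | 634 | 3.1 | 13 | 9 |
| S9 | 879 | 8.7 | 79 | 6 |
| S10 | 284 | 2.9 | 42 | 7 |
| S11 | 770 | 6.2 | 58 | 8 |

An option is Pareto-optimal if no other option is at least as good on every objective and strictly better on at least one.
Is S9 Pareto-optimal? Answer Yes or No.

S1: worse on yield strength (844 vs 879).
S2: worse on yield strength (122 vs 879).
S3: worse on yield strength (424 vs 879).
S4: worse on yield strength (498 vs 879).
S5: worse on yield strength (561 vs 879).
S6: worse on yield strength (836 vs 879).
S7: worse on yield strength (694 vs 879).
S8: worse on yield strength (634 vs 879).
S10: worse on yield strength (284 vs 879).
S11: worse on yield strength (770 vs 879).
No option is at least as good as S9 on every objective and strictly better on one.

Yes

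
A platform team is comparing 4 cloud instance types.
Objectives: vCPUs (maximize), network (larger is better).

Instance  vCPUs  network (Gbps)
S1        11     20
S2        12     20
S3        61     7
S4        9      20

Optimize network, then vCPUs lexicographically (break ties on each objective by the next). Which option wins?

First maximize network: best is 20, kept {S1, S2, S4}.
Then maximize vCPUs: best is 12, kept {S2}.

S2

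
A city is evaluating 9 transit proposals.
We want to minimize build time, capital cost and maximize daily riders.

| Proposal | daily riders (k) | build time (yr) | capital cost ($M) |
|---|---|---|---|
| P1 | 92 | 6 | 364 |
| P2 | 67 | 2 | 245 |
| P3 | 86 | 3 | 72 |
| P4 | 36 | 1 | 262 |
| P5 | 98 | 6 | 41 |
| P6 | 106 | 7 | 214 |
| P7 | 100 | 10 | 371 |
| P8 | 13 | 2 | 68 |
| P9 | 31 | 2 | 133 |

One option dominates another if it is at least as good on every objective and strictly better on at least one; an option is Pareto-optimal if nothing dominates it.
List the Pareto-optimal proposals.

P2, P3, P4, P5, P6, P8, P9

P1: dominated by P5 (daily riders 98≥92, build time 6≤6, capital cost 41≤364).
P2: not dominated.
P3: not dominated.
P4: not dominated (best build time).
P5: not dominated (best capital cost).
P6: not dominated (best daily riders).
P7: dominated by P6 (daily riders 106≥100, build time 7≤10, capital cost 214≤371).
P8: not dominated.
P9: not dominated.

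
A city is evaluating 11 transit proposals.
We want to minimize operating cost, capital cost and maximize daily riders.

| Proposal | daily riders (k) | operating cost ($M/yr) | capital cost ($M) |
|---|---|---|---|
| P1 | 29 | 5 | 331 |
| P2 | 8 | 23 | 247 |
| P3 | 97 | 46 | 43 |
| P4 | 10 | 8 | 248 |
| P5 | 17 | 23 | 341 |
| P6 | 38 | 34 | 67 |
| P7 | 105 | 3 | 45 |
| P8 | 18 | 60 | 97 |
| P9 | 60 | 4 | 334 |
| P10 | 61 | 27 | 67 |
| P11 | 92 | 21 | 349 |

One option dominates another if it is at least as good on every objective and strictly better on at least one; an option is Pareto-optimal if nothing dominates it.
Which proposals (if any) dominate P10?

P7

P7: daily riders 105≥61, operating cost 3≤27, capital cost 45≤67 — dominates P10.
Others (P1, P2, P3, P4, P5, P6, P8, P9, P11) are each worse than P10 on at least one objective.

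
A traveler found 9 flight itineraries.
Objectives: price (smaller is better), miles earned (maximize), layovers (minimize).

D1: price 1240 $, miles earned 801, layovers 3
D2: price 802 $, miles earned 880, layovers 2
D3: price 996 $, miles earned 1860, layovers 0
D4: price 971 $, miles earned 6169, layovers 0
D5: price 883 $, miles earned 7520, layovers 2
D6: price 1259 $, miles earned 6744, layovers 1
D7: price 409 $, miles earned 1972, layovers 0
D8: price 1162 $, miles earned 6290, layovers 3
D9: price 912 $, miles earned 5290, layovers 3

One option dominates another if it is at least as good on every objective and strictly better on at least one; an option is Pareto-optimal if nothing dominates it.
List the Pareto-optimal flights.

D4, D5, D6, D7

D1: dominated by D2 (price 802≤1240, miles earned 880≥801, layovers 2≤3).
D2: dominated by D7 (price 409≤802, miles earned 1972≥880, layovers 0≤2).
D3: dominated by D4 (price 971≤996, miles earned 6169≥1860, layovers 0≤0).
D4: not dominated.
D5: not dominated (best miles earned).
D6: not dominated.
D7: not dominated (best price).
D8: dominated by D5 (price 883≤1162, miles earned 7520≥6290, layovers 2≤3).
D9: dominated by D5 (price 883≤912, miles earned 7520≥5290, layovers 2≤3).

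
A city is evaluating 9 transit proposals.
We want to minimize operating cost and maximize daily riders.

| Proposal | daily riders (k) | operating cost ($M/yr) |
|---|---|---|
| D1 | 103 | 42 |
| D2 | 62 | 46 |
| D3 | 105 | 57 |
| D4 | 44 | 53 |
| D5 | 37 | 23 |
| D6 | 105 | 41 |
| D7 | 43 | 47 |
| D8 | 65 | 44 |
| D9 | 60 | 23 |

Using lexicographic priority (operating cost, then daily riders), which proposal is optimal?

D9

First minimize operating cost: best is 23, kept {D5, D9}.
Then maximize daily riders: best is 60, kept {D9}.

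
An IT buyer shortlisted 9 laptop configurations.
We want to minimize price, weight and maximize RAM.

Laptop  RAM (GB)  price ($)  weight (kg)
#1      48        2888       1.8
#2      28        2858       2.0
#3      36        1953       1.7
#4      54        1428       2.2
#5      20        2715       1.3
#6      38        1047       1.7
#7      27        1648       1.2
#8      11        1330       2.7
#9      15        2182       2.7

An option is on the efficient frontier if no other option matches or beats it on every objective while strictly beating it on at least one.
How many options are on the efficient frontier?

#1: not dominated.
#2: dominated by #3 (RAM 36≥28, price 1953≤2858, weight 1.7≤2.0).
#3: dominated by #6 (RAM 38≥36, price 1047≤1953, weight 1.7≤1.7).
#4: not dominated (best RAM).
#5: dominated by #7 (RAM 27≥20, price 1648≤2715, weight 1.2≤1.3).
#6: not dominated (best price).
#7: not dominated (best weight).
#8: dominated by #6 (RAM 38≥11, price 1047≤1330, weight 1.7≤2.7).
#9: dominated by #3 (RAM 36≥15, price 1953≤2182, weight 1.7≤2.7).
Pareto-optimal: #1, #4, #6, #7 → 4.

4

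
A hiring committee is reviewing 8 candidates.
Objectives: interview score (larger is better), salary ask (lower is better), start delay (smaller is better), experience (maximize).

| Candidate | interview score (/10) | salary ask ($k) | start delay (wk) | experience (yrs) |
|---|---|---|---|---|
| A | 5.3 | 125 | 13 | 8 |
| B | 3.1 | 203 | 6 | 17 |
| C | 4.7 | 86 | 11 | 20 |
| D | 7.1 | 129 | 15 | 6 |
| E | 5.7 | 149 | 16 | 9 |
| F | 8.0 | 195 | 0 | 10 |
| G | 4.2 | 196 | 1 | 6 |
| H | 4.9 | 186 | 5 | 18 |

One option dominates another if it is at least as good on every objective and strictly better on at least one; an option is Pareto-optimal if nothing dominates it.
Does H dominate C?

No

H vs C: H is worse on salary ask (186 vs 86), so it does not dominate C.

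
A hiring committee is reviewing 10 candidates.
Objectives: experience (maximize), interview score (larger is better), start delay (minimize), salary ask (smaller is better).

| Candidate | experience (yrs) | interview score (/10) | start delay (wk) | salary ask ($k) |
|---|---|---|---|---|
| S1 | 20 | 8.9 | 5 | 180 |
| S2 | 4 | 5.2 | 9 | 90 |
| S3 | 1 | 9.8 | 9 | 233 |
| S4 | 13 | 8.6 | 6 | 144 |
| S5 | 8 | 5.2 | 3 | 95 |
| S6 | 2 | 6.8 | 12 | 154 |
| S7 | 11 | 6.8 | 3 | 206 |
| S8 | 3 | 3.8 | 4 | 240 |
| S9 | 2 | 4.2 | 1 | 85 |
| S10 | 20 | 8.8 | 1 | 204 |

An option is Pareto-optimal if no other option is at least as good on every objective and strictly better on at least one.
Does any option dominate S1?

No

S2: worse on experience (4 vs 20).
S3: worse on experience (1 vs 20).
S4: worse on experience (13 vs 20).
S5: worse on experience (8 vs 20).
S6: worse on experience (2 vs 20).
S7: worse on experience (11 vs 20).
S8: worse on experience (3 vs 20).
S9: worse on experience (2 vs 20).
S10: worse on interview score (8.8 vs 8.9).
No option is at least as good as S1 on every objective and strictly better on one.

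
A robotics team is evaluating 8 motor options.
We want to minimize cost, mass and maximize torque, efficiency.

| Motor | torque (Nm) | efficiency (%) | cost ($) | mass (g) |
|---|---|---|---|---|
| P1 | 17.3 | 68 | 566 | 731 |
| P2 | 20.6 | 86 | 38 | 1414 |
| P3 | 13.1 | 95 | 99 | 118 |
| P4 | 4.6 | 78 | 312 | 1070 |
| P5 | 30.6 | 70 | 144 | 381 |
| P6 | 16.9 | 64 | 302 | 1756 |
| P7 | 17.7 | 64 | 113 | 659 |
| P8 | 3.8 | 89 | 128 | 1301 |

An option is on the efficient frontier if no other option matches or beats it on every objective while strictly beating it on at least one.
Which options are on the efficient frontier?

P2, P3, P5, P7

P1: dominated by P5 (torque 30.6≥17.3, efficiency 70≥68, cost 144≤566, mass 381≤731).
P2: not dominated (best cost).
P3: not dominated (best efficiency).
P4: dominated by P3 (torque 13.1≥4.6, efficiency 95≥78, cost 99≤312, mass 118≤1070).
P5: not dominated (best torque).
P6: dominated by P2 (torque 20.6≥16.9, efficiency 86≥64, cost 38≤302, mass 1414≤1756).
P7: not dominated.
P8: dominated by P3 (torque 13.1≥3.8, efficiency 95≥89, cost 99≤128, mass 118≤1301).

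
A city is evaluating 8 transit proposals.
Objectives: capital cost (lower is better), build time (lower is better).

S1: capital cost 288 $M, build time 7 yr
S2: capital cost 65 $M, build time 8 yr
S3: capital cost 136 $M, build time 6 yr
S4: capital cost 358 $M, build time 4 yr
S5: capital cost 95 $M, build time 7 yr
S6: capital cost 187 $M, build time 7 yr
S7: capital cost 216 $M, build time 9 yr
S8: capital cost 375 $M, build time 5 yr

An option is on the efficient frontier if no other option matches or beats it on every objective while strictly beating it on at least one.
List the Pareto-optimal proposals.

S2, S3, S4, S5

S1: dominated by S3 (capital cost 136≤288, build time 6≤7).
S2: not dominated (best capital cost).
S3: not dominated.
S4: not dominated (best build time).
S5: not dominated.
S6: dominated by S3 (capital cost 136≤187, build time 6≤7).
S7: dominated by S2 (capital cost 65≤216, build time 8≤9).
S8: dominated by S4 (capital cost 358≤375, build time 4≤5).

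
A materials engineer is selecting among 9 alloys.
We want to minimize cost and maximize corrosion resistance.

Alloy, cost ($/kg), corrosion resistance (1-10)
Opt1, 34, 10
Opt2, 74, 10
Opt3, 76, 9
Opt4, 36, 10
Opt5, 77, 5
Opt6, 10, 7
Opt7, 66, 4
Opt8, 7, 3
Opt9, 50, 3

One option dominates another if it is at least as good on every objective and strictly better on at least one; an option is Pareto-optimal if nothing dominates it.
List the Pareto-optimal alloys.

Opt1, Opt6, Opt8

Opt1: not dominated.
Opt2: dominated by Opt1 (cost 34≤74, corrosion resistance 10≥10).
Opt3: dominated by Opt1 (cost 34≤76, corrosion resistance 10≥9).
Opt4: dominated by Opt1 (cost 34≤36, corrosion resistance 10≥10).
Opt5: dominated by Opt1 (cost 34≤77, corrosion resistance 10≥5).
Opt6: not dominated.
Opt7: dominated by Opt1 (cost 34≤66, corrosion resistance 10≥4).
Opt8: not dominated (best cost).
Opt9: dominated by Opt1 (cost 34≤50, corrosion resistance 10≥3).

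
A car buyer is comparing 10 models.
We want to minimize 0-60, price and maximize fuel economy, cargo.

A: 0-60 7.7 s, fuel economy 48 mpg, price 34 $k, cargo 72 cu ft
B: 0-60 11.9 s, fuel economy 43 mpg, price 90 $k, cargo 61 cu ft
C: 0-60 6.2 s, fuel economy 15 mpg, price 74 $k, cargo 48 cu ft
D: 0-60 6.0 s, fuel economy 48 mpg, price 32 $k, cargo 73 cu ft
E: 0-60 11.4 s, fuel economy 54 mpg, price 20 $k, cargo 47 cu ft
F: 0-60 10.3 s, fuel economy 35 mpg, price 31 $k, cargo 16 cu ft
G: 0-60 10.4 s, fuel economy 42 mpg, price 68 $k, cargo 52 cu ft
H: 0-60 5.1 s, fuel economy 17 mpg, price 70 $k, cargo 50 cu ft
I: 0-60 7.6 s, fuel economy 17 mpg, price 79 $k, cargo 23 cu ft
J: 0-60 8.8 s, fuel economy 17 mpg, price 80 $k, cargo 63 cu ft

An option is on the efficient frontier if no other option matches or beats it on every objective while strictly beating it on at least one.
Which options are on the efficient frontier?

D, E, F, H

A: dominated by D (0-60 6.0≤7.7, fuel economy 48≥48, price 32≤34, cargo 73≥72).
B: dominated by A (0-60 7.7≤11.9, fuel economy 48≥43, price 34≤90, cargo 72≥61).
C: dominated by D (0-60 6.0≤6.2, fuel economy 48≥15, price 32≤74, cargo 73≥48).
D: not dominated (best cargo).
E: not dominated (best fuel economy).
F: not dominated.
G: dominated by A (0-60 7.7≤10.4, fuel economy 48≥42, price 34≤68, cargo 72≥52).
H: not dominated (best 0-60).
I: dominated by D (0-60 6.0≤7.6, fuel economy 48≥17, price 32≤79, cargo 73≥23).
J: dominated by A (0-60 7.7≤8.8, fuel economy 48≥17, price 34≤80, cargo 72≥63).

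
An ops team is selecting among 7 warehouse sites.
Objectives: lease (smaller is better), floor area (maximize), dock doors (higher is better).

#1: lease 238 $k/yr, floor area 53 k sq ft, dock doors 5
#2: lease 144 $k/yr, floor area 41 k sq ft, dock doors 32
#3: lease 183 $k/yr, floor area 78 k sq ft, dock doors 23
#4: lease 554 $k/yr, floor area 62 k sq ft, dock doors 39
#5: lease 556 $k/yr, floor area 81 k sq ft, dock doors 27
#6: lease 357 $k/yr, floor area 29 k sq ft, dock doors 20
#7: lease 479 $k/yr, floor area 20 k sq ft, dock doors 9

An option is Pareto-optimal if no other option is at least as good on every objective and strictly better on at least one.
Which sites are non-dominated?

#1: dominated by #3 (lease 183≤238, floor area 78≥53, dock doors 23≥5).
#2: not dominated (best lease).
#3: not dominated.
#4: not dominated (best dock doors).
#5: not dominated (best floor area).
#6: dominated by #2 (lease 144≤357, floor area 41≥29, dock doors 32≥20).
#7: dominated by #2 (lease 144≤479, floor area 41≥20, dock doors 32≥9).

#2, #3, #4, #5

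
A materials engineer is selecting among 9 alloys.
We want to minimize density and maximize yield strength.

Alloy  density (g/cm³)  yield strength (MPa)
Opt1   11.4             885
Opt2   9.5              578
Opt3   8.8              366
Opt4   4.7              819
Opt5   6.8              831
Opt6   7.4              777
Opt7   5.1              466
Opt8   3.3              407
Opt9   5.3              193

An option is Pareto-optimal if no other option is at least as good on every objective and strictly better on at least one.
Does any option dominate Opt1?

Opt2: worse on yield strength (578 vs 885).
Opt3: worse on yield strength (366 vs 885).
Opt4: worse on yield strength (819 vs 885).
Opt5: worse on yield strength (831 vs 885).
Opt6: worse on yield strength (777 vs 885).
Opt7: worse on yield strength (466 vs 885).
Opt8: worse on yield strength (407 vs 885).
Opt9: worse on yield strength (193 vs 885).
No option is at least as good as Opt1 on every objective and strictly better on one.

No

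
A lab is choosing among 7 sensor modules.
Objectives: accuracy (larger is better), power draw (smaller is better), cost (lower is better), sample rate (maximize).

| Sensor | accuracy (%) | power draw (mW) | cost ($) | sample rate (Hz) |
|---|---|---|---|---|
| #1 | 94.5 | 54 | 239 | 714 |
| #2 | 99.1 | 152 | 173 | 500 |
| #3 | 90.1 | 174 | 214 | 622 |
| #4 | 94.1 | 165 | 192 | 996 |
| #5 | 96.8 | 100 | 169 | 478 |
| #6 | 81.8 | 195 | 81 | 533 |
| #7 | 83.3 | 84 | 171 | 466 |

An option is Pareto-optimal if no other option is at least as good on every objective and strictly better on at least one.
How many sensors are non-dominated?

6

#1: not dominated (best power draw).
#2: not dominated (best accuracy).
#3: dominated by #4 (accuracy 94.1≥90.1, power draw 165≤174, cost 192≤214, sample rate 996≥622).
#4: not dominated (best sample rate).
#5: not dominated.
#6: not dominated (best cost).
#7: not dominated.
Pareto-optimal: #1, #2, #4, #5, #6, #7 → 6.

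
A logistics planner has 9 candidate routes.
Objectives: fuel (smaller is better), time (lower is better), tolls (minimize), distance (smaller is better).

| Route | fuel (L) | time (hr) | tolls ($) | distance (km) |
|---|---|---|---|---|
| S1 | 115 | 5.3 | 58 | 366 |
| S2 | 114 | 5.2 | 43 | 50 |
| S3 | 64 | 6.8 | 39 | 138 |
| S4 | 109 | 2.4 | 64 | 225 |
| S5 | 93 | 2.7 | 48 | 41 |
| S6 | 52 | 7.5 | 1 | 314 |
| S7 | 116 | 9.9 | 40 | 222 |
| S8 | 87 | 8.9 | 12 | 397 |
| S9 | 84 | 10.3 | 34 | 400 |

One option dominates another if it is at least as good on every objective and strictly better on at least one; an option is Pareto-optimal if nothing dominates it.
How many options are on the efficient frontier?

5

S1: dominated by S2 (fuel 114≤115, time 5.2≤5.3, tolls 43≤58, distance 50≤366).
S2: not dominated.
S3: not dominated.
S4: not dominated (best time).
S5: not dominated (best distance).
S6: not dominated (best fuel).
S7: dominated by S3 (fuel 64≤116, time 6.8≤9.9, tolls 39≤40, distance 138≤222).
S8: dominated by S6 (fuel 52≤87, time 7.5≤8.9, tolls 1≤12, distance 314≤397).
S9: dominated by S6 (fuel 52≤84, time 7.5≤10.3, tolls 1≤34, distance 314≤400).
Pareto-optimal: S2, S3, S4, S5, S6 → 5.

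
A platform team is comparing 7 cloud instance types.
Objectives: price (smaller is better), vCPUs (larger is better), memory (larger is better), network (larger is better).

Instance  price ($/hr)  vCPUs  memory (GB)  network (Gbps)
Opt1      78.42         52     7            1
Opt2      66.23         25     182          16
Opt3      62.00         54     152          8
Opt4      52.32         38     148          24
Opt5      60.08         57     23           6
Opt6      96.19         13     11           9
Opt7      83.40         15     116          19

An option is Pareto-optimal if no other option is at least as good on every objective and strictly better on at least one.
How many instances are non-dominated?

Opt1: dominated by Opt3 (price 62.00≤78.42, vCPUs 54≥52, memory 152≥7, network 8≥1).
Opt2: not dominated (best memory).
Opt3: not dominated.
Opt4: not dominated (best price).
Opt5: not dominated (best vCPUs).
Opt6: dominated by Opt2 (price 66.23≤96.19, vCPUs 25≥13, memory 182≥11, network 16≥9).
Opt7: dominated by Opt4 (price 52.32≤83.40, vCPUs 38≥15, memory 148≥116, network 24≥19).
Pareto-optimal: Opt2, Opt3, Opt4, Opt5 → 4.

4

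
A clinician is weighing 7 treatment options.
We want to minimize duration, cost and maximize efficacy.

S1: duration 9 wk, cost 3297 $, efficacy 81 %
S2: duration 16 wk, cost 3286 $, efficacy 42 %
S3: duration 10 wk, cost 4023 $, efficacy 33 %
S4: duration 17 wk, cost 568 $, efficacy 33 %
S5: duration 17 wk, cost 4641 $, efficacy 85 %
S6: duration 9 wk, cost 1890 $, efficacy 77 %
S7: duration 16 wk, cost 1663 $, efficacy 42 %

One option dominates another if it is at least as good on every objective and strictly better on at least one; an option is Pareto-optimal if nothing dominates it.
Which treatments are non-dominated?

S1: not dominated.
S2: dominated by S6 (duration 9≤16, cost 1890≤3286, efficacy 77≥42).
S3: dominated by S1 (duration 9≤10, cost 3297≤4023, efficacy 81≥33).
S4: not dominated (best cost).
S5: not dominated (best efficacy).
S6: not dominated.
S7: not dominated.

S1, S4, S5, S6, S7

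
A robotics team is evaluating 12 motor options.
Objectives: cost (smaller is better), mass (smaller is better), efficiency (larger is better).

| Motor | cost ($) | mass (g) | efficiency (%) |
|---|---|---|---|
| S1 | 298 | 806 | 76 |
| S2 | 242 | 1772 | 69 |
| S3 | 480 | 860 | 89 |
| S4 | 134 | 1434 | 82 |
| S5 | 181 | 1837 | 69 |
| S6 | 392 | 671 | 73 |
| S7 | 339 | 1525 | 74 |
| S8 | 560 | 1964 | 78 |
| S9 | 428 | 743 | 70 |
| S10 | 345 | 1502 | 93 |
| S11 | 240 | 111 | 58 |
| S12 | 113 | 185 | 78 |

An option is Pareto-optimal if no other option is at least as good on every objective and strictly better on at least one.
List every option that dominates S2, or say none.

S4, S12

S4: cost 134≤242, mass 1434≤1772, efficiency 82≥69 — dominates S2.
S12: cost 113≤242, mass 185≤1772, efficiency 78≥69 — dominates S2.
Others (S1, S3, S5, S6, S7, S8, S9, S10, S11) are each worse than S2 on at least one objective.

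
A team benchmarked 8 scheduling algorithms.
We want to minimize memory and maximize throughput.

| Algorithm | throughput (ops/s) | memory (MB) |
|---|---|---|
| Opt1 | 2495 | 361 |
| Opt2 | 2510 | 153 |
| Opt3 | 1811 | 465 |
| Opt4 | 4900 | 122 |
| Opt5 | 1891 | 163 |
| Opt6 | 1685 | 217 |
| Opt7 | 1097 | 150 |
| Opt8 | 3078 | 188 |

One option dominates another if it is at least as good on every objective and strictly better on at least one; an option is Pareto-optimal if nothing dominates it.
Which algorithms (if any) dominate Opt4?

Opt1: worse on throughput (2495 vs 4900).
Opt2: worse on throughput (2510 vs 4900).
Opt3: worse on throughput (1811 vs 4900).
Opt5: worse on throughput (1891 vs 4900).
Opt6: worse on throughput (1685 vs 4900).
Opt7: worse on throughput (1097 vs 4900).
Opt8: worse on throughput (3078 vs 4900).
No option dominates Opt4.

none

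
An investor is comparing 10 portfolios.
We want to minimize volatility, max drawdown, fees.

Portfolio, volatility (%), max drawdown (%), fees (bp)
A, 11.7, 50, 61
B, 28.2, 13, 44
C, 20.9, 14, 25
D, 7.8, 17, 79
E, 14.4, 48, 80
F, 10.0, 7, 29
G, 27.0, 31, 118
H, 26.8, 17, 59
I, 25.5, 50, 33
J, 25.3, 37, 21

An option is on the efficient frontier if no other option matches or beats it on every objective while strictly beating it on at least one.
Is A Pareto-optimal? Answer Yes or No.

No

F vs A: volatility 10.0≤11.7, max drawdown 7≤50, fees 29≤61 — F is at least as good on every objective and strictly better on at least one, so F dominates A.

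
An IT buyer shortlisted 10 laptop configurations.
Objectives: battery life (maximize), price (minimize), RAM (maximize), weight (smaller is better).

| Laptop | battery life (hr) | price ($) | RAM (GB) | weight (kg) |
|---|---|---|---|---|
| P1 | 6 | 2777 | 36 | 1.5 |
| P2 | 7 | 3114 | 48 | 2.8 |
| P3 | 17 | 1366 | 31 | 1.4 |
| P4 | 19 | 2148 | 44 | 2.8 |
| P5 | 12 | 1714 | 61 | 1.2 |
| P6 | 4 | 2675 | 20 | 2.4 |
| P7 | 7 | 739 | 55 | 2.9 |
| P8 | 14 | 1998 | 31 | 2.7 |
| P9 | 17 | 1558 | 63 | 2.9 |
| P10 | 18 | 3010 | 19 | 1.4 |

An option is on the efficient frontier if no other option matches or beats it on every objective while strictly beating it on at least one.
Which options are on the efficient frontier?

P3, P4, P5, P7, P9, P10

P1: dominated by P5 (battery life 12≥6, price 1714≤2777, RAM 61≥36, weight 1.2≤1.5).
P2: dominated by P5 (battery life 12≥7, price 1714≤3114, RAM 61≥48, weight 1.2≤2.8).
P3: not dominated.
P4: not dominated (best battery life).
P5: not dominated (best weight).
P6: dominated by P3 (battery life 17≥4, price 1366≤2675, RAM 31≥20, weight 1.4≤2.4).
P7: not dominated (best price).
P8: dominated by P3 (battery life 17≥14, price 1366≤1998, RAM 31≥31, weight 1.4≤2.7).
P9: not dominated (best RAM).
P10: not dominated.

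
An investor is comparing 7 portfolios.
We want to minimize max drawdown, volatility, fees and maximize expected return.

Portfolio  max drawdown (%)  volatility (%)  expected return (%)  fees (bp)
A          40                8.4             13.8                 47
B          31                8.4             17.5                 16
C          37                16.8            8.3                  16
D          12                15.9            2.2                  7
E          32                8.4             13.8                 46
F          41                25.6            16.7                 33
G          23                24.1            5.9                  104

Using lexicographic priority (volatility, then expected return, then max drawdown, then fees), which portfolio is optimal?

First minimize volatility: best is 8.4, kept {A, B, E}.
Then maximize expected return: best is 17.5, kept {B}.

B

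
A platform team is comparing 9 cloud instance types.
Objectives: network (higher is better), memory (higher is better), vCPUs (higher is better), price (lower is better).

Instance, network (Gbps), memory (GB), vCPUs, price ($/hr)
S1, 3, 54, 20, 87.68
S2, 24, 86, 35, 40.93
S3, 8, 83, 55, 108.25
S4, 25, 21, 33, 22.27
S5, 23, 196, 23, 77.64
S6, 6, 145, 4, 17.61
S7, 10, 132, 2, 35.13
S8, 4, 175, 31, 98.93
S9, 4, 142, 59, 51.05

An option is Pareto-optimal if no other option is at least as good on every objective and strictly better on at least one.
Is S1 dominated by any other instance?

S2 vs S1: network 24≥3, memory 86≥54, vCPUs 35≥20, price 40.93≤87.68 — S2 is at least as good on every objective and strictly better on at least one, so S2 dominates S1.

Yes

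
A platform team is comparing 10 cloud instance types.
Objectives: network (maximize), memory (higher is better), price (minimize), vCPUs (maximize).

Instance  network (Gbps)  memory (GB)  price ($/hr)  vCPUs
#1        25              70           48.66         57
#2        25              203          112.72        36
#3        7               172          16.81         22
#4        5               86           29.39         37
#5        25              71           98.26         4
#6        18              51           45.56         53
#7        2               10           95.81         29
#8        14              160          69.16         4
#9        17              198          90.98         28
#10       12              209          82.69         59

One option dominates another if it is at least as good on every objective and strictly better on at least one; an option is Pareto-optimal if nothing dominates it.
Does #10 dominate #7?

#10 vs #7: network 12≥2, memory 209≥10, price 82.69≤95.81, vCPUs 59≥29 — #10 is at least as good on every objective with at least one strict improvement.

Yes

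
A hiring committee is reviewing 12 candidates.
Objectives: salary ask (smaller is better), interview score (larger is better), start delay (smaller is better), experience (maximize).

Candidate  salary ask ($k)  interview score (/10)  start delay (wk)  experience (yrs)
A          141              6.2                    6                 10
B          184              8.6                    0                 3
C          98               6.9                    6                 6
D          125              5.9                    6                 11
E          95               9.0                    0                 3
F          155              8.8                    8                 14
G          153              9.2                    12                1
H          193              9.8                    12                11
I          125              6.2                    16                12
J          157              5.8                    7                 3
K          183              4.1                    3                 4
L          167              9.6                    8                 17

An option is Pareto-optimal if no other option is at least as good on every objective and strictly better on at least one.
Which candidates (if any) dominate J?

A, C, D, E

A: salary ask 141≤157, interview score 6.2≥5.8, start delay 6≤7, experience 10≥3 — dominates J.
C: salary ask 98≤157, interview score 6.9≥5.8, start delay 6≤7, experience 6≥3 — dominates J.
D: salary ask 125≤157, interview score 5.9≥5.8, start delay 6≤7, experience 11≥3 — dominates J.
E: salary ask 95≤157, interview score 9.0≥5.8, start delay 0≤7, experience 3≥3 — dominates J.
Others (B, F, G, H, I, K, L) are each worse than J on at least one objective.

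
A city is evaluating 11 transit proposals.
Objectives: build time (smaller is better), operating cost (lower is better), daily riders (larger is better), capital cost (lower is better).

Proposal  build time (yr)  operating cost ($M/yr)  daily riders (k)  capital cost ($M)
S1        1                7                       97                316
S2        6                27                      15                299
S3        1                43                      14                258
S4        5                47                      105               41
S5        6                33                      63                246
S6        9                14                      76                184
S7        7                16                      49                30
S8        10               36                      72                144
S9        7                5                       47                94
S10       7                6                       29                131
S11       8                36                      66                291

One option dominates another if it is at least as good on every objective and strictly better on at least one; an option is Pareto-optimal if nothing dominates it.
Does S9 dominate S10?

S9 vs S10: build time 7≤7, operating cost 5≤6, daily riders 47≥29, capital cost 94≤131 — S9 is at least as good on every objective with at least one strict improvement.

Yes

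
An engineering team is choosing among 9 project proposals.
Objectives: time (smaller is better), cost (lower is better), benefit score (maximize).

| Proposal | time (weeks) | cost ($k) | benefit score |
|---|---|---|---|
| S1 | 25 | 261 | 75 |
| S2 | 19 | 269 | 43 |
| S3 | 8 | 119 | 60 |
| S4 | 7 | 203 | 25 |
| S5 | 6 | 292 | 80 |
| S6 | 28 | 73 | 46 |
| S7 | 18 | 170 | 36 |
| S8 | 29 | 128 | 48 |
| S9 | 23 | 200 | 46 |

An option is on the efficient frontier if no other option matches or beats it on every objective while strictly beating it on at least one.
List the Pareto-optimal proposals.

S1, S3, S4, S5, S6

S1: not dominated.
S2: dominated by S3 (time 8≤19, cost 119≤269, benefit score 60≥43).
S3: not dominated.
S4: not dominated.
S5: not dominated (best time).
S6: not dominated (best cost).
S7: dominated by S3 (time 8≤18, cost 119≤170, benefit score 60≥36).
S8: dominated by S3 (time 8≤29, cost 119≤128, benefit score 60≥48).
S9: dominated by S3 (time 8≤23, cost 119≤200, benefit score 60≥46).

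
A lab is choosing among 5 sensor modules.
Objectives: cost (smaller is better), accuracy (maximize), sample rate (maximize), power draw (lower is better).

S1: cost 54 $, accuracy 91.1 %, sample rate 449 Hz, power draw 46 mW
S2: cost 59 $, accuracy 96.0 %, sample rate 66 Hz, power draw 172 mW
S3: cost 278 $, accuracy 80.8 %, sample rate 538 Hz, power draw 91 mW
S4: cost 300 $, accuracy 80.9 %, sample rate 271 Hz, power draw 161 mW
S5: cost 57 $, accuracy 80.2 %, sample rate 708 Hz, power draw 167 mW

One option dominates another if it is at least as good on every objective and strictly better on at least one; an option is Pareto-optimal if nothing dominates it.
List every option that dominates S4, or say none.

S1

S1: cost 54≤300, accuracy 91.1≥80.9, sample rate 449≥271, power draw 46≤161 — dominates S4.
Others (S2, S3, S5) are each worse than S4 on at least one objective.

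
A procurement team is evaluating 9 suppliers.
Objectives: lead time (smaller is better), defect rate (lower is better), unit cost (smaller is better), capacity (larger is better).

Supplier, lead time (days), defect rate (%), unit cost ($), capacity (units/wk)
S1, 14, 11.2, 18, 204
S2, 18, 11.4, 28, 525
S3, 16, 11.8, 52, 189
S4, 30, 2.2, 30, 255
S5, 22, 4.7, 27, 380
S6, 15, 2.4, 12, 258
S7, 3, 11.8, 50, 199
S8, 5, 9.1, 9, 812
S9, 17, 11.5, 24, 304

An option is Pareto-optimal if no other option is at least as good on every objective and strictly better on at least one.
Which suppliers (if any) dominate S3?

S1, S6, S7, S8

S1: lead time 14≤16, defect rate 11.2≤11.8, unit cost 18≤52, capacity 204≥189 — dominates S3.
S6: lead time 15≤16, defect rate 2.4≤11.8, unit cost 12≤52, capacity 258≥189 — dominates S3.
S7: lead time 3≤16, defect rate 11.8≤11.8, unit cost 50≤52, capacity 199≥189 — dominates S3.
S8: lead time 5≤16, defect rate 9.1≤11.8, unit cost 9≤52, capacity 812≥189 — dominates S3.
Others (S2, S4, S5, S9) are each worse than S3 on at least one objective.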